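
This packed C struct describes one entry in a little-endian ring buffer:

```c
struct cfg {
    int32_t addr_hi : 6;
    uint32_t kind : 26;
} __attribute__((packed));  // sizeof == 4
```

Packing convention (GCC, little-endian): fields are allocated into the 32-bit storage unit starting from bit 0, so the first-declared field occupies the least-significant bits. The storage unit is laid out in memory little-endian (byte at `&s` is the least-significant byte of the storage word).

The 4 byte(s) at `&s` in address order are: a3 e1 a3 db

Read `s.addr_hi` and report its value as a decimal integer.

-29

[0]=0xa3 [1]=0xe1 [2]=0xa3 [3]=0xdb (little-endian) → word 0xdba3e1a3
addr_hi:6 @ bit 0 → (0xdba3e1a3>>0)&0x3f = 0x23  ←
kind:26 @ bit 6 → (0xdba3e1a3>>6)&0x3ffffff = 0x36e8f86
addr_hi signed 6b, MSB=1: 35 - 64 = -29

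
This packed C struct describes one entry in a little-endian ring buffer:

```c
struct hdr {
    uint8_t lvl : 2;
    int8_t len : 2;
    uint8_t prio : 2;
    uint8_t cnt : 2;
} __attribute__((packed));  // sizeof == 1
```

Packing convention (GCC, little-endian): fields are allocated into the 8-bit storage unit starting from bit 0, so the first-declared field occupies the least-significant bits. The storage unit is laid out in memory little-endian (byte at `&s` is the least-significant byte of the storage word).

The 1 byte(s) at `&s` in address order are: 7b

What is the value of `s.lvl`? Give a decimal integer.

3

[0]=0x7b (little-endian) → word 0x7b
lvl [0+:2] = (word>>0) & 0x3 = 3  ←
len [2+:2] = (word>>2) & 0x3 = 2
prio [4+:2] = (word>>4) & 0x3 = 3
cnt [6+:2] = (word>>6) & 0x3 = 1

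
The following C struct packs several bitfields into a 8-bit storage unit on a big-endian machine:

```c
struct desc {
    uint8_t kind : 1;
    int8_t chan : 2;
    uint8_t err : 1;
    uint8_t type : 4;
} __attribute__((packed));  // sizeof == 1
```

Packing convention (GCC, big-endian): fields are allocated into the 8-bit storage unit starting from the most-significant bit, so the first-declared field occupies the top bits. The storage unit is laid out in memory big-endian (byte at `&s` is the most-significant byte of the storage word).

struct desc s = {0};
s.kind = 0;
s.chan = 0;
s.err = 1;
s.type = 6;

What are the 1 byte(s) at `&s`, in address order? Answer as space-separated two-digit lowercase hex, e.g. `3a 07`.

kind:1 = 0 → 0x0 << 7 → word 0x00
chan:2 = 0 → 0x0 << 5 → word 0x00
err:1 = 1 → 0x1 << 4 → word 0x10
type:4 = 6 → 0x6 << 0 → word 0x16
word = 0x16 → big-endian bytes:
  [0]=0x16

16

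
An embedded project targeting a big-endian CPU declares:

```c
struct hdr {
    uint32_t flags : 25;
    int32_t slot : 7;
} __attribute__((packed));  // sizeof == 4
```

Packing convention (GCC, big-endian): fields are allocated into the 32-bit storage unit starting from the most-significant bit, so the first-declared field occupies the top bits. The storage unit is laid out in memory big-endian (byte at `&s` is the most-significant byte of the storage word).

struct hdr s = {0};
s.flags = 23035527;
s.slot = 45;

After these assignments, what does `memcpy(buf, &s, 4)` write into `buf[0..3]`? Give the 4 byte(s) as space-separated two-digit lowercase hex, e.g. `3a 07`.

af bf 43 ad

[7+:25] flags=23035527 & 0x1ffffff = 0x15f7e87; word=0xafbf4380
[0+:7] slot=45 & 0x7f = 0x2d; word=0xafbf43ad
word = 0xafbf43ad → big-endian bytes:
  [0]=0xaf  [1]=0xbf  [2]=0x43  [3]=0xad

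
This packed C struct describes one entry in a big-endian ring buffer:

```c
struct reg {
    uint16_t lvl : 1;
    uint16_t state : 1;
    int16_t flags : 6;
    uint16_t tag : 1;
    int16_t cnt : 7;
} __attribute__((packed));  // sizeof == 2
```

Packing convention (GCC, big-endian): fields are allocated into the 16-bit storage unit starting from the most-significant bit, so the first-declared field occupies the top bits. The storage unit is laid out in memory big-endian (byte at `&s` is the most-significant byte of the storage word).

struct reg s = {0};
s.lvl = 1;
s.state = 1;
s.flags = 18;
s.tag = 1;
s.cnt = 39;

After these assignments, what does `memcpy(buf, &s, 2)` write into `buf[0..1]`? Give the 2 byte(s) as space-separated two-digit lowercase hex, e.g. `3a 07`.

lvl (1b) val=1 bits=0x1 at bit 15: 0x8000
state (1b) val=1 bits=0x1 at bit 14: 0xc000
flags (6b) val=18 bits=0x12 at bit 8: 0xd200
tag (1b) val=1 bits=0x1 at bit 7: 0xd280
cnt (7b) val=39 bits=0x27 at bit 0: 0xd2a7
word = 0xd2a7 → big-endian bytes:
  [0]=0xd2  [1]=0xa7

d2 a7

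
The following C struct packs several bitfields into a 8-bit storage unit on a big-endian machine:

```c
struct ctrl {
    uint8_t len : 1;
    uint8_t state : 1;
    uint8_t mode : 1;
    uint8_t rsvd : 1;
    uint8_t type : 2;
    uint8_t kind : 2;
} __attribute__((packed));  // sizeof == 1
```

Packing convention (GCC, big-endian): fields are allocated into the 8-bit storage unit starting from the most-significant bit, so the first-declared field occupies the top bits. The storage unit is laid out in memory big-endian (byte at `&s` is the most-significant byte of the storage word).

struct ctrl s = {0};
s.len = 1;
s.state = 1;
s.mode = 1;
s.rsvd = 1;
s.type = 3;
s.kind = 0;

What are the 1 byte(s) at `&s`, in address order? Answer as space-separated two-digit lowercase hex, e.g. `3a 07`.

fc

len (1b) val=1 bits=0x1 at bit 7: 0x80
state (1b) val=1 bits=0x1 at bit 6: 0xc0
mode (1b) val=1 bits=0x1 at bit 5: 0xe0
rsvd (1b) val=1 bits=0x1 at bit 4: 0xf0
type (2b) val=3 bits=0x3 at bit 2: 0xfc
kind (2b) val=0 bits=0x0 at bit 0: 0xfc
word = 0xfc → big-endian bytes:
  [0]=0xfc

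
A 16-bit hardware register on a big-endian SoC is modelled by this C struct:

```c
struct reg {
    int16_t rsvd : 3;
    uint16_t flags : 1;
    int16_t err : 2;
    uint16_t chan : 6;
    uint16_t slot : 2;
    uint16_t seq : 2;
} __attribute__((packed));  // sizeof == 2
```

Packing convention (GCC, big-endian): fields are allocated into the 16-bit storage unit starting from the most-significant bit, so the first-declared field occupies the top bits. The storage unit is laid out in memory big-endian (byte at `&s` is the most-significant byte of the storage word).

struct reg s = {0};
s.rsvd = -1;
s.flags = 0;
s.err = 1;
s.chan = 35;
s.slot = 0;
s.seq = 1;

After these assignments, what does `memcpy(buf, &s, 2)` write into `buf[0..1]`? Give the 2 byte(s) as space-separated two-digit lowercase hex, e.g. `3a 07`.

[13+:3] rsvd=-1 & 0x7 = 0x7; word=0xe000
[12+:1] flags=0 & 0x1 = 0x0; word=0xe000
[10+:2] err=1 & 0x3 = 0x1; word=0xe400
[4+:6] chan=35 & 0x3f = 0x23; word=0xe630
[2+:2] slot=0 & 0x3 = 0x0; word=0xe630
[0+:2] seq=1 & 0x3 = 0x1; word=0xe631
word = 0xe631 → big-endian bytes:
  [0]=0xe6  [1]=0x31

e6 31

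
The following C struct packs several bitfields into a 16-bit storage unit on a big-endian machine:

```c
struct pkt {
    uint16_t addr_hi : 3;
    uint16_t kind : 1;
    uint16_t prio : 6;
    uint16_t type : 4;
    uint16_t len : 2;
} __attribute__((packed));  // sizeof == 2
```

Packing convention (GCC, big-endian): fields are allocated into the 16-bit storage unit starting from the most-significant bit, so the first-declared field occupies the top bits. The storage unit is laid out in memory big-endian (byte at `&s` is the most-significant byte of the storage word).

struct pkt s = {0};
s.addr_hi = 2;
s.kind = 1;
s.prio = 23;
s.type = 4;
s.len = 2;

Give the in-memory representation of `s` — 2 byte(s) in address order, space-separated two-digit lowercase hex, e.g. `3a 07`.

55 d2

addr_hi (3b) val=2 bits=0x2 at bit 13: 0x4000
kind (1b) val=1 bits=0x1 at bit 12: 0x5000
prio (6b) val=23 bits=0x17 at bit 6: 0x55c0
type (4b) val=4 bits=0x4 at bit 2: 0x55d0
len (2b) val=2 bits=0x2 at bit 0: 0x55d2
word = 0x55d2 → big-endian bytes:
  [0]=0x55  [1]=0xd2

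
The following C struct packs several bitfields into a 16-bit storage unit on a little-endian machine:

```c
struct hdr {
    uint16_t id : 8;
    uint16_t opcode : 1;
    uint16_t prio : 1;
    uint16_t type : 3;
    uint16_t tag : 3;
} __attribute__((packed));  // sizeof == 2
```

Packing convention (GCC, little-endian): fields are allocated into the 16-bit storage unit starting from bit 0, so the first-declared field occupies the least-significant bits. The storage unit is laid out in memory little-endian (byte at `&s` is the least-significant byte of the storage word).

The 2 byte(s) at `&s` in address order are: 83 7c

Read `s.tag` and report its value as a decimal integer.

[0]=0x83 [1]=0x7c (little-endian) → word 0x7c83
id [0+:8] = (word>>0) & 0xff = 131
opcode [8+:1] = (word>>8) & 0x1 = 0
prio [9+:1] = (word>>9) & 0x1 = 0
type [10+:3] = (word>>10) & 0x7 = 7
tag [13+:3] = (word>>13) & 0x7 = 3  ←

3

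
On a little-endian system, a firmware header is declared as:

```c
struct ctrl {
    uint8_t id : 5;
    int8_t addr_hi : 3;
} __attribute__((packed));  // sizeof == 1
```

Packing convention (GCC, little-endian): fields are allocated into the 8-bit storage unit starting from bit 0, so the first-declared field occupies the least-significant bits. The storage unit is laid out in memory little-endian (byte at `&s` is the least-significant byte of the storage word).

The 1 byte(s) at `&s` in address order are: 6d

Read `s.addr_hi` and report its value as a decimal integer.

[0]=0x6d (little-endian) → word 0x6d
id [0+:5] = (word>>0) & 0x1f = 13
addr_hi [5+:3] = (word>>5) & 0x7 = 3  ←
addr_hi signed 3b, MSB=0: value = 3

3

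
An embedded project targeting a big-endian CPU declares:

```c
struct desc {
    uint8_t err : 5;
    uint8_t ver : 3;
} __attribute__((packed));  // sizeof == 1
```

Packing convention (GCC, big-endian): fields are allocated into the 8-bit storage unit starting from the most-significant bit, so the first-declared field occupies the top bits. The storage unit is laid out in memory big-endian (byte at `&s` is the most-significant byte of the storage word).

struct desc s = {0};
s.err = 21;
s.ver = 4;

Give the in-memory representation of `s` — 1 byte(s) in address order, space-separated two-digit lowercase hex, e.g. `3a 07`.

[3+:5] err=21 & 0x1f = 0x15; word=0xa8
[0+:3] ver=4 & 0x7 = 0x4; word=0xac
word = 0xac → big-endian bytes:
  [0]=0xac

ac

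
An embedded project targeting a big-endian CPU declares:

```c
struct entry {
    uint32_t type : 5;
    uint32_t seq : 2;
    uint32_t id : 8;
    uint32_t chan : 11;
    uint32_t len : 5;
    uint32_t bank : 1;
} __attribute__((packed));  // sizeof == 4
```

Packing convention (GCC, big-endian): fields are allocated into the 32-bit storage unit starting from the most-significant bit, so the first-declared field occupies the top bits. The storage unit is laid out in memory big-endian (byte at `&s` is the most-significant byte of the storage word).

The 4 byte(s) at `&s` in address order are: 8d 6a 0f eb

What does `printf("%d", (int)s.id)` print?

[0]=0x8d [1]=0x6a [2]=0x0f [3]=0xeb (big-endian) → word 0x8d6a0feb
type [27+:5] = (word>>27) & 0x1f = 17
seq [25+:2] = (word>>25) & 0x3 = 2
id [17+:8] = (word>>17) & 0xff = 181  ←
chan [6+:11] = (word>>6) & 0x7ff = 63
len [1+:5] = (word>>1) & 0x1f = 21
bank [0+:1] = (word>>0) & 0x1 = 1

181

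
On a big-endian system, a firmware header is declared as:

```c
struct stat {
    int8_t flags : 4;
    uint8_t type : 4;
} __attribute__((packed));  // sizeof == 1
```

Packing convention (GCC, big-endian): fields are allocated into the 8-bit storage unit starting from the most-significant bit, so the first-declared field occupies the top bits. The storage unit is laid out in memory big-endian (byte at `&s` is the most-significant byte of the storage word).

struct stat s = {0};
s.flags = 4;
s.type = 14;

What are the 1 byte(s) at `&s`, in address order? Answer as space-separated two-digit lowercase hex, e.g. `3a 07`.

flags:4 = 4 → 0x4 << 4 → word 0x40
type:4 = 14 → 0xe << 0 → word 0x4e
word = 0x4e → big-endian bytes:
  [0]=0x4e

4e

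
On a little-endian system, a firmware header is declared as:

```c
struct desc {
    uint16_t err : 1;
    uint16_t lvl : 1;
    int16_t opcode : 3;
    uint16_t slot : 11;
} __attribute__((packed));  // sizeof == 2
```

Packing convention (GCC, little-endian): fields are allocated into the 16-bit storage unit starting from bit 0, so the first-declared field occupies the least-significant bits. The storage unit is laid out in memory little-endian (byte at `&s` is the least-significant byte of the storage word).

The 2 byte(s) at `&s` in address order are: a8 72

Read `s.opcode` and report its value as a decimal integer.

2

[0]=0xa8 [1]=0x72 (little-endian) → word 0x72a8
err [0+:1] = (word>>0) & 0x1 = 0
lvl [1+:1] = (word>>1) & 0x1 = 0
opcode [2+:3] = (word>>2) & 0x7 = 2  ←
slot [5+:11] = (word>>5) & 0x7ff = 917
opcode signed 3b, MSB=0: value = 2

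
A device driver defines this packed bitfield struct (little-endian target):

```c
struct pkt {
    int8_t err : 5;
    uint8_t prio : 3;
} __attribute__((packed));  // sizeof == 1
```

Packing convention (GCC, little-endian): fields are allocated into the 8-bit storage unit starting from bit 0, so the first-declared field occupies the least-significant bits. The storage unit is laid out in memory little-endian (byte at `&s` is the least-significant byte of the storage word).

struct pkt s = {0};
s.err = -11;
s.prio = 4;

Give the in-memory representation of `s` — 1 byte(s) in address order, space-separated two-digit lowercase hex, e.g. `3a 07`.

err:5 = -11 → 0x15 << 0 → word 0x15
prio:3 = 4 → 0x4 << 5 → word 0x95
word = 0x95 → little-endian bytes:
  [0]=0x95

95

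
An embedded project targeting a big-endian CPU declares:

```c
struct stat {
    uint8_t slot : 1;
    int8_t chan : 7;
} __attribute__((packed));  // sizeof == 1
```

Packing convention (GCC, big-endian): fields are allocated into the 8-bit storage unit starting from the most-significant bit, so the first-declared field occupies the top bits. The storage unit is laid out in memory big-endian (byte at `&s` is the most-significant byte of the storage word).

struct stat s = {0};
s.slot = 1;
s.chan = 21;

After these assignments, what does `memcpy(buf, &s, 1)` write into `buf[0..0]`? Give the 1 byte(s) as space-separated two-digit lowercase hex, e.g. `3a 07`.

[7+:1] slot=1 & 0x1 = 0x1; word=0x80
[0+:7] chan=21 & 0x7f = 0x15; word=0x95
word = 0x95 → big-endian bytes:
  [0]=0x95

95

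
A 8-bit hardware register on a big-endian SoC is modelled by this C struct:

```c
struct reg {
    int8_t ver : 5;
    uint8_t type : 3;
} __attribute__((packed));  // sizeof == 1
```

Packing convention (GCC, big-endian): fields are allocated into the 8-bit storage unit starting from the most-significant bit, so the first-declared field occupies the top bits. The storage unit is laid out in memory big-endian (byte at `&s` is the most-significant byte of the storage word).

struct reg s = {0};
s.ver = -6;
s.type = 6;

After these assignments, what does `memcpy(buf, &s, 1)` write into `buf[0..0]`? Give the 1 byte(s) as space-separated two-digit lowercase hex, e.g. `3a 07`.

d6

[3+:5] ver=-6 & 0x1f = 0x1a; word=0xd0
[0+:3] type=6 & 0x7 = 0x6; word=0xd6
word = 0xd6 → big-endian bytes:
  [0]=0xd6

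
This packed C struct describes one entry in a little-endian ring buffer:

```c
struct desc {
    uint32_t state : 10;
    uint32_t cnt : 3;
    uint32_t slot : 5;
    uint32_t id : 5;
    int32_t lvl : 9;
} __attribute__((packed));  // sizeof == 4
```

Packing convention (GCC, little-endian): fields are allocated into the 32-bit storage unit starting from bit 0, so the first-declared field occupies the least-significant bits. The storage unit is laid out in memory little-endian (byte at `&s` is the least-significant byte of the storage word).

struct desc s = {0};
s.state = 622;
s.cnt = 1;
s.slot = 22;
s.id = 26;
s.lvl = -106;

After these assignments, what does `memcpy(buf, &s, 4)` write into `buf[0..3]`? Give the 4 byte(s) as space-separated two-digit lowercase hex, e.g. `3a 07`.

6e c6 6a cb

[0+:10] state=622 & 0x3ff = 0x26e; word=0x0000026e
[10+:3] cnt=1 & 0x7 = 0x1; word=0x0000066e
[13+:5] slot=22 & 0x1f = 0x16; word=0x0002c66e
[18+:5] id=26 & 0x1f = 0x1a; word=0x006ac66e
[23+:9] lvl=-106 & 0x1ff = 0x196; word=0xcb6ac66e
word = 0xcb6ac66e → little-endian bytes:
  [0]=0x6e  [1]=0xc6  [2]=0x6a  [3]=0xcb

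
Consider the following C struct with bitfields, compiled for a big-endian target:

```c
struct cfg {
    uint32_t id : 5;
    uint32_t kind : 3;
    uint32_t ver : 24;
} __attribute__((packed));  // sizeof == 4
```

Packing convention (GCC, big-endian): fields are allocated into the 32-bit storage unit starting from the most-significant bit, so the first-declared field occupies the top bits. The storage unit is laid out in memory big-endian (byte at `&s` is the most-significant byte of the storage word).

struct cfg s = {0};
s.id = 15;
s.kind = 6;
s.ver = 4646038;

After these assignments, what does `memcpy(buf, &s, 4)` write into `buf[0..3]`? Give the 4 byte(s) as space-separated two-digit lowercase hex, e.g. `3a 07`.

id:5 = 15 → 0xf << 27 → word 0x78000000
kind:3 = 6 → 0x6 << 24 → word 0x7e000000
ver:24 = 4646038 → 0x46e496 << 0 → word 0x7e46e496
word = 0x7e46e496 → big-endian bytes:
  [0]=0x7e  [1]=0x46  [2]=0xe4  [3]=0x96

7e 46 e4 96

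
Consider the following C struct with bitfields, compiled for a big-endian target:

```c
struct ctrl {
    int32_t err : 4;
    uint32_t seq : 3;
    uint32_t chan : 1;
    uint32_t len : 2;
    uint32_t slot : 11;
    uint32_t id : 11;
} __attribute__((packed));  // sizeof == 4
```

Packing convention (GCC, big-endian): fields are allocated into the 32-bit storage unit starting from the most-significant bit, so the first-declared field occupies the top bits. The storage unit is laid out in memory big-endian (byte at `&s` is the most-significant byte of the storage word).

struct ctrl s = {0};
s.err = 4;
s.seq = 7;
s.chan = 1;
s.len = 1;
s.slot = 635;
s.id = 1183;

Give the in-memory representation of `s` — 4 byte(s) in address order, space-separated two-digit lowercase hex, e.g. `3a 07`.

4f 53 dc 9f

err (4b) val=4 bits=0x4 at bit 28: 0x40000000
seq (3b) val=7 bits=0x7 at bit 25: 0x4e000000
chan (1b) val=1 bits=0x1 at bit 24: 0x4f000000
len (2b) val=1 bits=0x1 at bit 22: 0x4f400000
slot (11b) val=635 bits=0x27b at bit 11: 0x4f53d800
id (11b) val=1183 bits=0x49f at bit 0: 0x4f53dc9f
word = 0x4f53dc9f → big-endian bytes:
  [0]=0x4f  [1]=0x53  [2]=0xdc  [3]=0x9f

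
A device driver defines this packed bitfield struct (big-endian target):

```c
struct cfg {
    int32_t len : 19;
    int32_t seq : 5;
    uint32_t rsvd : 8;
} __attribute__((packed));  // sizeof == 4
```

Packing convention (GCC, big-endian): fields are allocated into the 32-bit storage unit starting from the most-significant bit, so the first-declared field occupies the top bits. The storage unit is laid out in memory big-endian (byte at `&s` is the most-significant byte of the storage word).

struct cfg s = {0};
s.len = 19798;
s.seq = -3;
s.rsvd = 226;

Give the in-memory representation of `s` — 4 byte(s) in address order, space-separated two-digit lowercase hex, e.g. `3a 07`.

len:19 = 19798 → 0x4d56 << 13 → word 0x09aac000
seq:5 = -3 → 0x1d << 8 → word 0x09aadd00
rsvd:8 = 226 → 0xe2 << 0 → word 0x09aadde2
word = 0x09aadde2 → big-endian bytes:
  [0]=0x09  [1]=0xaa  [2]=0xdd  [3]=0xe2

09 aa dd e2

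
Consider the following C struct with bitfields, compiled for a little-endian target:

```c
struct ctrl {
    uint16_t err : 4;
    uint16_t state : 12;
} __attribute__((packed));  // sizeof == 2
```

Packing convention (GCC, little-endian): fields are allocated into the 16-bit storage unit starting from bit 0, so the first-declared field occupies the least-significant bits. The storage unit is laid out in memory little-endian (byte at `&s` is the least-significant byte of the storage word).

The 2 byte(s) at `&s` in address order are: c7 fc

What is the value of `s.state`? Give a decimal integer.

4044

[0]=0xc7 [1]=0xfc (little-endian) → word 0xfcc7
err [0+:4] = (word>>0) & 0xf = 7
state [4+:12] = (word>>4) & 0xfff = 4044  ←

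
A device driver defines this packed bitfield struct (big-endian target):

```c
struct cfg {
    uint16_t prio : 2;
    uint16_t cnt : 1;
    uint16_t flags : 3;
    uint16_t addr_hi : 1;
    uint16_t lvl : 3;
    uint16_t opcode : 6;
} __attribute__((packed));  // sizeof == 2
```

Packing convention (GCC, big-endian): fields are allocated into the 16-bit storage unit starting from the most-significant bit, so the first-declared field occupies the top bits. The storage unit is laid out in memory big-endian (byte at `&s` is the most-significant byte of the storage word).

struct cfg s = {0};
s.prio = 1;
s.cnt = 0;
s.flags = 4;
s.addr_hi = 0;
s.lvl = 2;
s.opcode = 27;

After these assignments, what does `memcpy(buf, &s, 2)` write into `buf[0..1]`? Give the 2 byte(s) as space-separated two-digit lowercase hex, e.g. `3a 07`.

prio:2 = 1 → 0x1 << 14 → word 0x4000
cnt:1 = 0 → 0x0 << 13 → word 0x4000
flags:3 = 4 → 0x4 << 10 → word 0x5000
addr_hi:1 = 0 → 0x0 << 9 → word 0x5000
lvl:3 = 2 → 0x2 << 6 → word 0x5080
opcode:6 = 27 → 0x1b << 0 → word 0x509b
word = 0x509b → big-endian bytes:
  [0]=0x50  [1]=0x9b

50 9b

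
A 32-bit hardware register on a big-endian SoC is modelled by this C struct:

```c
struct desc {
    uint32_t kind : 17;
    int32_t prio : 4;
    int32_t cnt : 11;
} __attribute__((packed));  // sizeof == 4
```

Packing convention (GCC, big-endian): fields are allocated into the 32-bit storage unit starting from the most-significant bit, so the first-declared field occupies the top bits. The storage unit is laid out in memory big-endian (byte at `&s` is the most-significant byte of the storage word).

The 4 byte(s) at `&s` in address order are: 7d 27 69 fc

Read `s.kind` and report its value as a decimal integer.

64078

[0]=0x7d [1]=0x27 [2]=0x69 [3]=0xfc (big-endian) → word 0x7d2769fc
kind [15+:17] = (word>>15) & 0x1ffff = 64078  ←
prio [11+:4] = (word>>11) & 0xf = 13
cnt [0+:11] = (word>>0) & 0x7ff = 508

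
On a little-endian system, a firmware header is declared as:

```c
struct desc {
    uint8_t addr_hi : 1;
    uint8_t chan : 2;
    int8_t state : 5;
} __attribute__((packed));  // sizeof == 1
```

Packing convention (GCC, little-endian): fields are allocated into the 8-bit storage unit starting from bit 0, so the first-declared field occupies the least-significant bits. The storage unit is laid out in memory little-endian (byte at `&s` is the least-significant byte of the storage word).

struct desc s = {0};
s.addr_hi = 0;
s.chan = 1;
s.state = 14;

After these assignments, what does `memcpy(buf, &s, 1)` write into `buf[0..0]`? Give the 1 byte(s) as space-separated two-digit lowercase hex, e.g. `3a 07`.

72

addr_hi:1 = 0 → 0x0 << 0 → word 0x00
chan:2 = 1 → 0x1 << 1 → word 0x02
state:5 = 14 → 0xe << 3 → word 0x72
word = 0x72 → little-endian bytes:
  [0]=0x72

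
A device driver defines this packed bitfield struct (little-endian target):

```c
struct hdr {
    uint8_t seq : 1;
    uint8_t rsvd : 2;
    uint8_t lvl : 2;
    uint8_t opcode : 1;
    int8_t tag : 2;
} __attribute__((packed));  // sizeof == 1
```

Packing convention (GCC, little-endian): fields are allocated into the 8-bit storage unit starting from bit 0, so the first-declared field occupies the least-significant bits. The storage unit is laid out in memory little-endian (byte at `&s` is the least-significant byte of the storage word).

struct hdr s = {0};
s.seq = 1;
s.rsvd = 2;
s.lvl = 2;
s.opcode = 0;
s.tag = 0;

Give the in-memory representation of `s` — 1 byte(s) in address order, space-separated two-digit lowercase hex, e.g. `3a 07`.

seq:1 = 1 → 0x1 << 0 → word 0x01
rsvd:2 = 2 → 0x2 << 1 → word 0x05
lvl:2 = 2 → 0x2 << 3 → word 0x15
opcode:1 = 0 → 0x0 << 5 → word 0x15
tag:2 = 0 → 0x0 << 6 → word 0x15
word = 0x15 → little-endian bytes:
  [0]=0x15

15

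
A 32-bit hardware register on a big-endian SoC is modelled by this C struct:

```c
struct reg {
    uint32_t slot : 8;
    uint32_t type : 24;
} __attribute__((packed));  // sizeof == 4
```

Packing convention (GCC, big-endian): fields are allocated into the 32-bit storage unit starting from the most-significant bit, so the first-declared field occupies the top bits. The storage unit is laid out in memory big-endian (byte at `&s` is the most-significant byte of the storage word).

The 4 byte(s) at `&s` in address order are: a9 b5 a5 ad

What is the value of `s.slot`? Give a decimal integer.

169

[0]=0xa9 [1]=0xb5 [2]=0xa5 [3]=0xad (big-endian) → word 0xa9b5a5ad
slot [24+:8] = (word>>24) & 0xff = 169  ←
type [0+:24] = (word>>0) & 0xffffff = 11904429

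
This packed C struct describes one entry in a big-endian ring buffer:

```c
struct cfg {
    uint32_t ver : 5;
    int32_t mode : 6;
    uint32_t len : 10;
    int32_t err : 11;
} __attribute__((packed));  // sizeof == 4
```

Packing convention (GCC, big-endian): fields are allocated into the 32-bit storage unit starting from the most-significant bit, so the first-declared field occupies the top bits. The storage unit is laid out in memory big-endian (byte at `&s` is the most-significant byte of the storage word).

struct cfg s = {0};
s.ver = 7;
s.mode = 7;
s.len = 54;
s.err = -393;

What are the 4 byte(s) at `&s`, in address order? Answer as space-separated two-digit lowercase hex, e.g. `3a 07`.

38 e1 b6 77

ver:5 = 7 → 0x7 << 27 → word 0x38000000
mode:6 = 7 → 0x7 << 21 → word 0x38e00000
len:10 = 54 → 0x36 << 11 → word 0x38e1b000
err:11 = -393 → 0x677 << 0 → word 0x38e1b677
word = 0x38e1b677 → big-endian bytes:
  [0]=0x38  [1]=0xe1  [2]=0xb6  [3]=0x77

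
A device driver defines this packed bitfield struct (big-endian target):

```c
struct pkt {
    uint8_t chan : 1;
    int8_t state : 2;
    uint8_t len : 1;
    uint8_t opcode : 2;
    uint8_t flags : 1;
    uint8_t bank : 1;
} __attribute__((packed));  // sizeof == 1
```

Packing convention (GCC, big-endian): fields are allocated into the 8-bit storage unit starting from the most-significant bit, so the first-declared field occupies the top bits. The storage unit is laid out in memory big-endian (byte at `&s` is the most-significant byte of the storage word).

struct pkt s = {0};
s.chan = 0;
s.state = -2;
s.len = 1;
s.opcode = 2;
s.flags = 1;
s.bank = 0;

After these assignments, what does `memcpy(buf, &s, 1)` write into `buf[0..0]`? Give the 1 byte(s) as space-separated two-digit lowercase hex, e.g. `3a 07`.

[7+:1] chan=0 & 0x1 = 0x0; word=0x00
[5+:2] state=-2 & 0x3 = 0x2; word=0x40
[4+:1] len=1 & 0x1 = 0x1; word=0x50
[2+:2] opcode=2 & 0x3 = 0x2; word=0x58
[1+:1] flags=1 & 0x1 = 0x1; word=0x5a
[0+:1] bank=0 & 0x1 = 0x0; word=0x5a
word = 0x5a → big-endian bytes:
  [0]=0x5a

5a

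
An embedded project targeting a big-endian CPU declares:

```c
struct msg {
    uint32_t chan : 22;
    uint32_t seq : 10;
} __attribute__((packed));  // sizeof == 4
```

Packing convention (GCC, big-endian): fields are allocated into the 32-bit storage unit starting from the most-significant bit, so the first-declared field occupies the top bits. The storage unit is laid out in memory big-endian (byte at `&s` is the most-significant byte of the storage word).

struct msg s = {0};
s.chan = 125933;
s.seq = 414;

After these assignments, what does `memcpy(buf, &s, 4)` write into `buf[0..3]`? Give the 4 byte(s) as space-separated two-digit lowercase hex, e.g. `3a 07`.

[10+:22] chan=125933 & 0x3fffff = 0x1ebed; word=0x07afb400
[0+:10] seq=414 & 0x3ff = 0x19e; word=0x07afb59e
word = 0x07afb59e → big-endian bytes:
  [0]=0x07  [1]=0xaf  [2]=0xb5  [3]=0x9e

07 af b5 9e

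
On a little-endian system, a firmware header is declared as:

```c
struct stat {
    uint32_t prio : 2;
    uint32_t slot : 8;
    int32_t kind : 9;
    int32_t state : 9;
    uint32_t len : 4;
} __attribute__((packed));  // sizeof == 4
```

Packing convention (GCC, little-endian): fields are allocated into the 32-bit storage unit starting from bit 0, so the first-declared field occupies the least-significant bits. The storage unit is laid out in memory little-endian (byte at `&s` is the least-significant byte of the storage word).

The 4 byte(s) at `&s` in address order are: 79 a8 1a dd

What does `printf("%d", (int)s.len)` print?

[0]=0x79 [1]=0xa8 [2]=0x1a [3]=0xdd (little-endian) → word 0xdd1aa879
prio [0+:2] = (word>>0) & 0x3 = 1
slot [2+:8] = (word>>2) & 0xff = 30
kind [10+:9] = (word>>10) & 0x1ff = 170
state [19+:9] = (word>>19) & 0x1ff = 419
len [28+:4] = (word>>28) & 0xf = 13  ←

13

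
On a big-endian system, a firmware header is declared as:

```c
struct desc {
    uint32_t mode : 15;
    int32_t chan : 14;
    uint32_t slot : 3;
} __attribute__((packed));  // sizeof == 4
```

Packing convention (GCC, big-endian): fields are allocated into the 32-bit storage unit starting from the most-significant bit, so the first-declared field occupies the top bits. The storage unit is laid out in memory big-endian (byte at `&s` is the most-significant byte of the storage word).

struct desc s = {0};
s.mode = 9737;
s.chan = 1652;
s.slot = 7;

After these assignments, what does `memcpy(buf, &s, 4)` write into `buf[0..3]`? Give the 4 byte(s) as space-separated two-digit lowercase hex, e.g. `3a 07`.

4c 12 33 a7

mode:15 = 9737 → 0x2609 << 17 → word 0x4c120000
chan:14 = 1652 → 0x674 << 3 → word 0x4c1233a0
slot:3 = 7 → 0x7 << 0 → word 0x4c1233a7
word = 0x4c1233a7 → big-endian bytes:
  [0]=0x4c  [1]=0x12  [2]=0x33  [3]=0xa7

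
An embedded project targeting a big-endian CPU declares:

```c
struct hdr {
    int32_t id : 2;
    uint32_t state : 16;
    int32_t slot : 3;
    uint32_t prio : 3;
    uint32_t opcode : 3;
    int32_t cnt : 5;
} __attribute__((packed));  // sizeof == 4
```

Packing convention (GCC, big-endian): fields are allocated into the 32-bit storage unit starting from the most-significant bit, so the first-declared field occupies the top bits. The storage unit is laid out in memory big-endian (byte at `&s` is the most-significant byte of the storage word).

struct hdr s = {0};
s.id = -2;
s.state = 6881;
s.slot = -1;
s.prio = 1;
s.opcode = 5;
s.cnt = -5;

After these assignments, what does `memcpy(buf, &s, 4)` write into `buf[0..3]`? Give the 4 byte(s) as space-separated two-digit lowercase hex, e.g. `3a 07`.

86 b8 79 bb

[30+:2] id=-2 & 0x3 = 0x2; word=0x80000000
[14+:16] state=6881 & 0xffff = 0x1ae1; word=0x86b84000
[11+:3] slot=-1 & 0x7 = 0x7; word=0x86b87800
[8+:3] prio=1 & 0x7 = 0x1; word=0x86b87900
[5+:3] opcode=5 & 0x7 = 0x5; word=0x86b879a0
[0+:5] cnt=-5 & 0x1f = 0x1b; word=0x86b879bb
word = 0x86b879bb → big-endian bytes:
  [0]=0x86  [1]=0xb8  [2]=0x79  [3]=0xbb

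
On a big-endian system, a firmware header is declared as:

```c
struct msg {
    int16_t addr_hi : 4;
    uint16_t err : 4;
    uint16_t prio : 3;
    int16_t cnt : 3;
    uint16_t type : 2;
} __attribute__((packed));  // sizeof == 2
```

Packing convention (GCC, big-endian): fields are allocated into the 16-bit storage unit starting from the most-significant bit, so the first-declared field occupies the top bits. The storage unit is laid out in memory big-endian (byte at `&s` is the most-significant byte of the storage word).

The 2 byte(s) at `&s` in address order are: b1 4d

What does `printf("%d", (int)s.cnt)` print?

[0]=0xb1 [1]=0x4d (big-endian) → word 0xb14d
addr_hi [12+:4] = (word>>12) & 0xf = 11
err [8+:4] = (word>>8) & 0xf = 1
prio [5+:3] = (word>>5) & 0x7 = 2
cnt [2+:3] = (word>>2) & 0x7 = 3  ←
type [0+:2] = (word>>0) & 0x3 = 1
cnt signed 3b, MSB=0: value = 3

3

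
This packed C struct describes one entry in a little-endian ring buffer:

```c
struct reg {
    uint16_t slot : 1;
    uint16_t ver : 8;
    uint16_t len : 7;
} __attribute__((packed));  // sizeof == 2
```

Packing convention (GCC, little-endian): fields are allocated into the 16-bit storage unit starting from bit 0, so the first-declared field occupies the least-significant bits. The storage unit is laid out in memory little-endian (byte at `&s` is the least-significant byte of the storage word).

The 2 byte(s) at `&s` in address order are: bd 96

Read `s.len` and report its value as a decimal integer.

75

[0]=0xbd [1]=0x96 (little-endian) → word 0x96bd
slot:1 @ bit 0 → (0x96bd>>0)&0x1 = 0x1
ver:8 @ bit 1 → (0x96bd>>1)&0xff = 0x5e
len:7 @ bit 9 → (0x96bd>>9)&0x7f = 0x4b  ←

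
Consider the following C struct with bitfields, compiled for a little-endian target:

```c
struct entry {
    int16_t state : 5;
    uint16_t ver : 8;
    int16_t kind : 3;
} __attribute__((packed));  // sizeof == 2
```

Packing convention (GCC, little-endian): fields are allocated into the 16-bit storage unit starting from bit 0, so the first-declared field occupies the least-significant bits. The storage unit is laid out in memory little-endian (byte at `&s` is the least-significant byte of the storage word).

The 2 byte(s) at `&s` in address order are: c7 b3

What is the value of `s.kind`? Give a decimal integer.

-3

[0]=0xc7 [1]=0xb3 (little-endian) → word 0xb3c7
state [0+:5] = (word>>0) & 0x1f = 7
ver [5+:8] = (word>>5) & 0xff = 158
kind [13+:3] = (word>>13) & 0x7 = 5  ←
kind signed 3b, MSB=1: 5 - 8 = -3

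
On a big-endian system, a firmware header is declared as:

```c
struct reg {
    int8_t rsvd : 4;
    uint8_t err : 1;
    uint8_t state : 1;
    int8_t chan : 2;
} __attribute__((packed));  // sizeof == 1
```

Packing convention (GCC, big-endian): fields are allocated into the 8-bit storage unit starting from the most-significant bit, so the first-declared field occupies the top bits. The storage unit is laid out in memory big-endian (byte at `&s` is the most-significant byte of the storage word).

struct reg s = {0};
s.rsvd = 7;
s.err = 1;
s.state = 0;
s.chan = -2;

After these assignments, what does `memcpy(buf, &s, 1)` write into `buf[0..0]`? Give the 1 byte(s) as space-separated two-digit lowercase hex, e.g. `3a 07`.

7a

rsvd (4b) val=7 bits=0x7 at bit 4: 0x70
err (1b) val=1 bits=0x1 at bit 3: 0x78
state (1b) val=0 bits=0x0 at bit 2: 0x78
chan (2b) val=-2 bits=0x2 at bit 0: 0x7a
word = 0x7a → big-endian bytes:
  [0]=0x7a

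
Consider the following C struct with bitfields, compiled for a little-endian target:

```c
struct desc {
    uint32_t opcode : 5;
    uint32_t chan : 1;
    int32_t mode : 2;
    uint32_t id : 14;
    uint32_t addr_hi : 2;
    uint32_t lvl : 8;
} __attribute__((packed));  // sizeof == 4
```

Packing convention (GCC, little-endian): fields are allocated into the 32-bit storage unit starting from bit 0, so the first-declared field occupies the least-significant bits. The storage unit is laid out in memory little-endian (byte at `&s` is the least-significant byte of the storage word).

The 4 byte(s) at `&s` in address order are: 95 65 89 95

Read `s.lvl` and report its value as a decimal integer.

[0]=0x95 [1]=0x65 [2]=0x89 [3]=0x95 (little-endian) → word 0x95896595
opcode:5 @ bit 0 → (0x95896595>>0)&0x1f = 0x15
chan:1 @ bit 5 → (0x95896595>>5)&0x1 = 0x0
mode:2 @ bit 6 → (0x95896595>>6)&0x3 = 0x2
id:14 @ bit 8 → (0x95896595>>8)&0x3fff = 0x965
addr_hi:2 @ bit 22 → (0x95896595>>22)&0x3 = 0x2
lvl:8 @ bit 24 → (0x95896595>>24)&0xff = 0x95  ←

149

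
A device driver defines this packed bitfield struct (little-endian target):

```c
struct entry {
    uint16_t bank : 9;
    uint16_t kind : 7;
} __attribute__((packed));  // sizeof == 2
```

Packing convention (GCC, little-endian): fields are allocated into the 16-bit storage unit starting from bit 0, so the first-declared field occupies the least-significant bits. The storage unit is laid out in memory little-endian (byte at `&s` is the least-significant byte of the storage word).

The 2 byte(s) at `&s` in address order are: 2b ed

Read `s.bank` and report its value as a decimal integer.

299

[0]=0x2b [1]=0xed (little-endian) → word 0xed2b
bank [0+:9] = (word>>0) & 0x1ff = 299  ←
kind [9+:7] = (word>>9) & 0x7f = 118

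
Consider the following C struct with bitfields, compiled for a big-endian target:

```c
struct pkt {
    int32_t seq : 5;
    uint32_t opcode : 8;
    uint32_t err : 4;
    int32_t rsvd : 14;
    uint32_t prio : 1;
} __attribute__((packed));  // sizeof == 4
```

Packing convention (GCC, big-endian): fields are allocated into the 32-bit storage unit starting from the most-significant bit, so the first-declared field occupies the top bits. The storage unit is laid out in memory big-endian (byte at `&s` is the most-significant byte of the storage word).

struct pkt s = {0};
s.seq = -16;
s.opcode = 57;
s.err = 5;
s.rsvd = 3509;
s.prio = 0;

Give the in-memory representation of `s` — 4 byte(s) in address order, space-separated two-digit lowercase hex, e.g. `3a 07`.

seq:5 = -16 → 0x10 << 27 → word 0x80000000
opcode:8 = 57 → 0x39 << 19 → word 0x81c80000
err:4 = 5 → 0x5 << 15 → word 0x81ca8000
rsvd:14 = 3509 → 0xdb5 << 1 → word 0x81ca9b6a
prio:1 = 0 → 0x0 << 0 → word 0x81ca9b6a
word = 0x81ca9b6a → big-endian bytes:
  [0]=0x81  [1]=0xca  [2]=0x9b  [3]=0x6a

81 ca 9b 6a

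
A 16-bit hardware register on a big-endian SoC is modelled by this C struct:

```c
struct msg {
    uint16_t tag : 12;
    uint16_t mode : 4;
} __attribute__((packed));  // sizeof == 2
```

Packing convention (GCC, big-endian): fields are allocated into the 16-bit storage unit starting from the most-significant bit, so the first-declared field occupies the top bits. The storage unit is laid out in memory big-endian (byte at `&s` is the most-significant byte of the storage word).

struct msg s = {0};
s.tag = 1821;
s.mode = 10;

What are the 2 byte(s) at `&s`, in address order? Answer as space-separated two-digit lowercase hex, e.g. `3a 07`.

tag:12 = 1821 → 0x71d << 4 → word 0x71d0
mode:4 = 10 → 0xa << 0 → word 0x71da
word = 0x71da → big-endian bytes:
  [0]=0x71  [1]=0xda

71 da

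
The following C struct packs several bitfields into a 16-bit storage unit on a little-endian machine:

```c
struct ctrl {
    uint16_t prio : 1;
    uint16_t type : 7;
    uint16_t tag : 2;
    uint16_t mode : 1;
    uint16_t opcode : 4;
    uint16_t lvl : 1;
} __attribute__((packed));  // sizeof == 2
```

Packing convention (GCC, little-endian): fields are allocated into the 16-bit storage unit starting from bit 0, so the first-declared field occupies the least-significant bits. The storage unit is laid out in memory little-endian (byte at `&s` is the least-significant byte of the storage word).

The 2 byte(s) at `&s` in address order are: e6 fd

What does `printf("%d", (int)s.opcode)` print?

[0]=0xe6 [1]=0xfd (little-endian) → word 0xfde6
prio:1 @ bit 0 → (0xfde6>>0)&0x1 = 0x0
type:7 @ bit 1 → (0xfde6>>1)&0x7f = 0x73
tag:2 @ bit 8 → (0xfde6>>8)&0x3 = 0x1
mode:1 @ bit 10 → (0xfde6>>10)&0x1 = 0x1
opcode:4 @ bit 11 → (0xfde6>>11)&0xf = 0xf  ←
lvl:1 @ bit 15 → (0xfde6>>15)&0x1 = 0x1

15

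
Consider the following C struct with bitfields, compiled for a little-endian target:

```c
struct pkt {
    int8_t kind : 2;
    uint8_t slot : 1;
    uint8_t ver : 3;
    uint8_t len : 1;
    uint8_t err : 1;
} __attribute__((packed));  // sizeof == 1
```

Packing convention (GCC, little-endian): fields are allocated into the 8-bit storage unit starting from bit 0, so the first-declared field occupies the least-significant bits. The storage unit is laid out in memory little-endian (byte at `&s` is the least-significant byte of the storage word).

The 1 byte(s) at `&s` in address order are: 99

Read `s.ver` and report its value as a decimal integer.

[0]=0x99 (little-endian) → word 0x99
kind [0+:2] = (word>>0) & 0x3 = 1
slot [2+:1] = (word>>2) & 0x1 = 0
ver [3+:3] = (word>>3) & 0x7 = 3  ←
len [6+:1] = (word>>6) & 0x1 = 0
err [7+:1] = (word>>7) & 0x1 = 1

3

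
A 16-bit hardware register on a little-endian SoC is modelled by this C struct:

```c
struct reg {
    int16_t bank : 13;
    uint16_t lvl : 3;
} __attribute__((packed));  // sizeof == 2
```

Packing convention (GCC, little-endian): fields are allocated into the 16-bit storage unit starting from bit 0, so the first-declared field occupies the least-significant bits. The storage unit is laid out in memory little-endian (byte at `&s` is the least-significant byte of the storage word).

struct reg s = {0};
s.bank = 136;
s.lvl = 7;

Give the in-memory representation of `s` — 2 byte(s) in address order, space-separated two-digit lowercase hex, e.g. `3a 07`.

88 e0

bank (13b) val=136 bits=0x88 at bit 0: 0x0088
lvl (3b) val=7 bits=0x7 at bit 13: 0xe088
word = 0xe088 → little-endian bytes:
  [0]=0x88  [1]=0xe0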